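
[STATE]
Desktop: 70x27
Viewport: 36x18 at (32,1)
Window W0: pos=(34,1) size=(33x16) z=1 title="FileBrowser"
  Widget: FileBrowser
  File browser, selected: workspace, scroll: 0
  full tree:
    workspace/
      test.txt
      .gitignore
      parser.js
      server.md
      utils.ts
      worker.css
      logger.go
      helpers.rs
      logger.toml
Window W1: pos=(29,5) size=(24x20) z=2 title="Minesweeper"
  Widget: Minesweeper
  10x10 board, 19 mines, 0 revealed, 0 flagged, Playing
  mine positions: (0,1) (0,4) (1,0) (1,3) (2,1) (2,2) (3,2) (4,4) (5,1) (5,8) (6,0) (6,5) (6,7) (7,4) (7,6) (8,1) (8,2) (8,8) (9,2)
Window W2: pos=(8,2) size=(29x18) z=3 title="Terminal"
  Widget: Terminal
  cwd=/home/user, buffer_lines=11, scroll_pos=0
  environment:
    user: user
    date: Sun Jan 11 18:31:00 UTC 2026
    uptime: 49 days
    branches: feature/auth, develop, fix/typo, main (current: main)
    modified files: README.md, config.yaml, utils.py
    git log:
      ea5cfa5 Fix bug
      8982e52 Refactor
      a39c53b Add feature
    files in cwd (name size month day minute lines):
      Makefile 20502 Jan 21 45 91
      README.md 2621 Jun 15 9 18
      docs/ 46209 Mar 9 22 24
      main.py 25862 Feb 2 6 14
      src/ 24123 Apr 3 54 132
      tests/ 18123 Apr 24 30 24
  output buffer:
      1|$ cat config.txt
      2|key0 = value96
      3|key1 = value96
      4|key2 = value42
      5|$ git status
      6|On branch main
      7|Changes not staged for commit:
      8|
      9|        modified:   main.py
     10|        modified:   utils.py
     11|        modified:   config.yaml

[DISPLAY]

  ┏━━━━━━━━━━━━━━━━━━━━━━━━━━━━━━━┓ 
━━━━┓ileBrowser                   ┃ 
    ┃─────────────────────────────┨ 
────┨[-] workspace/               ┃ 
    ┃━━━━━━━━━━━━━━━┓             ┃ 
    ┃eeper          ┃             ┃ 
    ┃───────────────┨             ┃ 
    ┃■■■            ┃             ┃ 
    ┃■■■            ┃             ┃ 
    ┃■■■            ┃             ┃ 
comm┃■■■            ┃             ┃ 
    ┃■■■            ┃             ┃ 
n.py┃■■■            ┃             ┃ 
ls.p┃■■■            ┃             ┃ 
fig.┃■■■            ┃             ┃ 
    ┃■■■            ┃━━━━━━━━━━━━━┛ 
    ┃■■■            ┃               
    ┃               ┃               


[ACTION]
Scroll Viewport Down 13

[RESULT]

    ┃■■■            ┃             ┃ 
    ┃■■■            ┃             ┃ 
comm┃■■■            ┃             ┃ 
    ┃■■■            ┃             ┃ 
n.py┃■■■            ┃             ┃ 
ls.p┃■■■            ┃             ┃ 
fig.┃■■■            ┃             ┃ 
    ┃■■■            ┃━━━━━━━━━━━━━┛ 
    ┃■■■            ┃               
    ┃               ┃               
━━━━┛               ┃               
                    ┃               
                    ┃               
                    ┃               
                    ┃               
━━━━━━━━━━━━━━━━━━━━┛               
                                    
                                    


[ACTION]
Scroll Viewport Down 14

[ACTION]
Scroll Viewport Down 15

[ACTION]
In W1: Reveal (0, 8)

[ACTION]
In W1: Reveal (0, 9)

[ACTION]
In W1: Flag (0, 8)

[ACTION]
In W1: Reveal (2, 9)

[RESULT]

    ┃               ┃             ┃ 
    ┃               ┃             ┃ 
comm┃               ┃             ┃ 
    ┃111            ┃             ┃ 
n.py┃2■■            ┃             ┃ 
ls.p┃■■■            ┃             ┃ 
fig.┃■■■            ┃             ┃ 
    ┃■■■            ┃━━━━━━━━━━━━━┛ 
    ┃■■■            ┃               
    ┃               ┃               
━━━━┛               ┃               
                    ┃               
                    ┃               
                    ┃               
                    ┃               
━━━━━━━━━━━━━━━━━━━━┛               
                                    
                                    


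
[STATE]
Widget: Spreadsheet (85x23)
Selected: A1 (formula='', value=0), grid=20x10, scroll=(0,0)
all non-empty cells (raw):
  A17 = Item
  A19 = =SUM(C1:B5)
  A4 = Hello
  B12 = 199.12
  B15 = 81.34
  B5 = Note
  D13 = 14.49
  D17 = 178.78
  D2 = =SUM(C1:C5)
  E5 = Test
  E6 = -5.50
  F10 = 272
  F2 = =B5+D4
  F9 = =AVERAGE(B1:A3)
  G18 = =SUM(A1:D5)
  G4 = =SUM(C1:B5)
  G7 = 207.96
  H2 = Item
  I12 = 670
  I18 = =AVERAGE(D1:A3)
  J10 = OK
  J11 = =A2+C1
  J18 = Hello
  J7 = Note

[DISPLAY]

A1:                                                                                  
       A       B       C       D       E       F       G       H       I       J     
-------------------------------------------------------------------------------------
  1      [0]       0       0       0       0       0       0       0       0       0 
  2        0       0       0       0       0#ERR!          0Item           0       0 
  3        0       0       0       0       0       0       0       0       0       0 
  4 Hello          0       0       0       0       0       0       0       0       0 
  5        0Note           0       0Test           0       0       0       0       0 
  6        0       0       0       0   -5.50       0       0       0       0       0 
  7        0       0       0       0       0       0  207.96       0       0Note     
  8        0       0       0       0       0       0       0       0       0       0 
  9        0       0       0       0       0       0       0       0       0       0 
 10        0       0       0       0       0     272       0       0       0OK       
 11        0       0       0       0       0       0       0       0       0       0 
 12        0  199.12       0       0       0       0       0       0     670       0 
 13        0       0       0   14.49       0       0       0       0       0       0 
 14        0       0       0       0       0       0       0       0       0       0 
 15        0   81.34       0       0       0       0       0       0       0       0 
 16        0       0       0       0       0       0       0       0       0       0 
 17 Item           0       0  178.78       0       0       0       0       0       0 
 18        0       0       0       0       0       0       0       0       0Hello    
 19        0       0       0       0       0       0       0       0       0       0 
 20        0       0       0       0       0       0       0       0       0       0 


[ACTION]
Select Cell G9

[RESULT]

G9:                                                                                  
       A       B       C       D       E       F       G       H       I       J     
-------------------------------------------------------------------------------------
  1        0       0       0       0       0       0       0       0       0       0 
  2        0       0       0       0       0#ERR!          0Item           0       0 
  3        0       0       0       0       0       0       0       0       0       0 
  4 Hello          0       0       0       0       0       0       0       0       0 
  5        0Note           0       0Test           0       0       0       0       0 
  6        0       0       0       0   -5.50       0       0       0       0       0 
  7        0       0       0       0       0       0  207.96       0       0Note     
  8        0       0       0       0       0       0       0       0       0       0 
  9        0       0       0       0       0       0     [0]       0       0       0 
 10        0       0       0       0       0     272       0       0       0OK       
 11        0       0       0       0       0       0       0       0       0       0 
 12        0  199.12       0       0       0       0       0       0     670       0 
 13        0       0       0   14.49       0       0       0       0       0       0 
 14        0       0       0       0       0       0       0       0       0       0 
 15        0   81.34       0       0       0       0       0       0       0       0 
 16        0       0       0       0       0       0       0       0       0       0 
 17 Item           0       0  178.78       0       0       0       0       0       0 
 18        0       0       0       0       0       0       0       0       0Hello    
 19        0       0       0       0       0       0       0       0       0       0 
 20        0       0       0       0       0       0       0       0       0       0 


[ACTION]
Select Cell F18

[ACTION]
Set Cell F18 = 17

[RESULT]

F18: 17                                                                              
       A       B       C       D       E       F       G       H       I       J     
-------------------------------------------------------------------------------------
  1        0       0       0       0       0       0       0       0       0       0 
  2        0       0       0       0       0#ERR!          0Item           0       0 
  3        0       0       0       0       0       0       0       0       0       0 
  4 Hello          0       0       0       0       0       0       0       0       0 
  5        0Note           0       0Test           0       0       0       0       0 
  6        0       0       0       0   -5.50       0       0       0       0       0 
  7        0       0       0       0       0       0  207.96       0       0Note     
  8        0       0       0       0       0       0       0       0       0       0 
  9        0       0       0       0       0       0       0       0       0       0 
 10        0       0       0       0       0     272       0       0       0OK       
 11        0       0       0       0       0       0       0       0       0       0 
 12        0  199.12       0       0       0       0       0       0     670       0 
 13        0       0       0   14.49       0       0       0       0       0       0 
 14        0       0       0       0       0       0       0       0       0       0 
 15        0   81.34       0       0       0       0       0       0       0       0 
 16        0       0       0       0       0       0       0       0       0       0 
 17 Item           0       0  178.78       0       0       0       0       0       0 
 18        0       0       0       0       0    [17]       0       0       0Hello    
 19        0       0       0       0       0       0       0       0       0       0 
 20        0       0       0       0       0       0       0       0       0       0 


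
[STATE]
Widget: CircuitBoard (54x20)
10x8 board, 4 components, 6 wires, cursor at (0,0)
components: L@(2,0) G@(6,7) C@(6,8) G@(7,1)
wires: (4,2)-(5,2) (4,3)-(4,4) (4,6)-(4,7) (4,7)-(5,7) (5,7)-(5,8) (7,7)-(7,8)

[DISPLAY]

   0 1 2 3 4 5 6 7 8 9                                
0  [.]                                                
                                                      
1                                                     
                                                      
2   L                                                 
                                                      
3                                                     
                                                      
4           ·   · ─ ·       · ─ ·                     
            │                   │                     
5           ·                   · ─ ·                 
                                                      
6                               G   C                 
                                                      
7       G                       · ─ ·                 
Cursor: (0,0)                                         
                                                      
                                                      
                                                      


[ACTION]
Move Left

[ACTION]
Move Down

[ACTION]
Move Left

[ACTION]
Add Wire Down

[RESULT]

   0 1 2 3 4 5 6 7 8 9                                
0                                                     
                                                      
1  [.]                                                
    │                                                 
2   L                                                 
                                                      
3                                                     
                                                      
4           ·   · ─ ·       · ─ ·                     
            │                   │                     
5           ·                   · ─ ·                 
                                                      
6                               G   C                 
                                                      
7       G                       · ─ ·                 
Cursor: (1,0)                                         
                                                      
                                                      
                                                      


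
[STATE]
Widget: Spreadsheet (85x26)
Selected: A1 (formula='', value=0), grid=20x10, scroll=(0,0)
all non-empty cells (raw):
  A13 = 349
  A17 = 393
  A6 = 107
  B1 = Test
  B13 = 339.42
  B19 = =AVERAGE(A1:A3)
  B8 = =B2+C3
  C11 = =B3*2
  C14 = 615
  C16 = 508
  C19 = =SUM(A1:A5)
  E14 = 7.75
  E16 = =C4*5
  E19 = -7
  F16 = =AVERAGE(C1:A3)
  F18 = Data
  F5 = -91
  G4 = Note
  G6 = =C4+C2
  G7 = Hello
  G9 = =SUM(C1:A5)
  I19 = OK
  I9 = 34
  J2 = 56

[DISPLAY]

A1:                                                                                  
       A       B       C       D       E       F       G       H       I       J     
-------------------------------------------------------------------------------------
  1      [0]Test           0       0       0       0       0       0       0       0 
  2        0       0       0       0       0       0       0       0       0      56 
  3        0       0       0       0       0       0       0       0       0       0 
  4        0       0       0       0       0       0Note           0       0       0 
  5        0       0       0       0       0     -91       0       0       0       0 
  6      107       0       0       0       0       0       0       0       0       0 
  7        0       0       0       0       0       0Hello          0       0       0 
  8        0       0       0       0       0       0       0       0       0       0 
  9        0       0       0       0       0       0       0       0      34       0 
 10        0       0       0       0       0       0       0       0       0       0 
 11        0       0       0       0       0       0       0       0       0       0 
 12        0       0       0       0       0       0       0       0       0       0 
 13      349  339.42       0       0       0       0       0       0       0       0 
 14        0       0     615       0    7.75       0       0       0       0       0 
 15        0       0       0       0       0       0       0       0       0       0 
 16        0       0     508       0       0       0       0       0       0       0 
 17      393       0       0       0       0       0       0       0       0       0 
 18        0       0       0       0       0Data           0       0       0       0 
 19        0       0       0       0      -7       0       0       0OK             0 
 20        0       0       0       0       0       0       0       0       0       0 
                                                                                     
                                                                                     
                                                                                     


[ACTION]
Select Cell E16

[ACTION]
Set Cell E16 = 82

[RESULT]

E16: 82                                                                              
       A       B       C       D       E       F       G       H       I       J     
-------------------------------------------------------------------------------------
  1        0Test           0       0       0       0       0       0       0       0 
  2        0       0       0       0       0       0       0       0       0      56 
  3        0       0       0       0       0       0       0       0       0       0 
  4        0       0       0       0       0       0Note           0       0       0 
  5        0       0       0       0       0     -91       0       0       0       0 
  6      107       0       0       0       0       0       0       0       0       0 
  7        0       0       0       0       0       0Hello          0       0       0 
  8        0       0       0       0       0       0       0       0       0       0 
  9        0       0       0       0       0       0       0       0      34       0 
 10        0       0       0       0       0       0       0       0       0       0 
 11        0       0       0       0       0       0       0       0       0       0 
 12        0       0       0       0       0       0       0       0       0       0 
 13      349  339.42       0       0       0       0       0       0       0       0 
 14        0       0     615       0    7.75       0       0       0       0       0 
 15        0       0       0       0       0       0       0       0       0       0 
 16        0       0     508       0    [82]       0       0       0       0       0 
 17      393       0       0       0       0       0       0       0       0       0 
 18        0       0       0       0       0Data           0       0       0       0 
 19        0       0       0       0      -7       0       0       0OK             0 
 20        0       0       0       0       0       0       0       0       0       0 
                                                                                     
                                                                                     
                                                                                     


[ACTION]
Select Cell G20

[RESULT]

G20:                                                                                 
       A       B       C       D       E       F       G       H       I       J     
-------------------------------------------------------------------------------------
  1        0Test           0       0       0       0       0       0       0       0 
  2        0       0       0       0       0       0       0       0       0      56 
  3        0       0       0       0       0       0       0       0       0       0 
  4        0       0       0       0       0       0Note           0       0       0 
  5        0       0       0       0       0     -91       0       0       0       0 
  6      107       0       0       0       0       0       0       0       0       0 
  7        0       0       0       0       0       0Hello          0       0       0 
  8        0       0       0       0       0       0       0       0       0       0 
  9        0       0       0       0       0       0       0       0      34       0 
 10        0       0       0       0       0       0       0       0       0       0 
 11        0       0       0       0       0       0       0       0       0       0 
 12        0       0       0       0       0       0       0       0       0       0 
 13      349  339.42       0       0       0       0       0       0       0       0 
 14        0       0     615       0    7.75       0       0       0       0       0 
 15        0       0       0       0       0       0       0       0       0       0 
 16        0       0     508       0      82       0       0       0       0       0 
 17      393       0       0       0       0       0       0       0       0       0 
 18        0       0       0       0       0Data           0       0       0       0 
 19        0       0       0       0      -7       0       0       0OK             0 
 20        0       0       0       0       0       0     [0]       0       0       0 
                                                                                     
                                                                                     
                                                                                     


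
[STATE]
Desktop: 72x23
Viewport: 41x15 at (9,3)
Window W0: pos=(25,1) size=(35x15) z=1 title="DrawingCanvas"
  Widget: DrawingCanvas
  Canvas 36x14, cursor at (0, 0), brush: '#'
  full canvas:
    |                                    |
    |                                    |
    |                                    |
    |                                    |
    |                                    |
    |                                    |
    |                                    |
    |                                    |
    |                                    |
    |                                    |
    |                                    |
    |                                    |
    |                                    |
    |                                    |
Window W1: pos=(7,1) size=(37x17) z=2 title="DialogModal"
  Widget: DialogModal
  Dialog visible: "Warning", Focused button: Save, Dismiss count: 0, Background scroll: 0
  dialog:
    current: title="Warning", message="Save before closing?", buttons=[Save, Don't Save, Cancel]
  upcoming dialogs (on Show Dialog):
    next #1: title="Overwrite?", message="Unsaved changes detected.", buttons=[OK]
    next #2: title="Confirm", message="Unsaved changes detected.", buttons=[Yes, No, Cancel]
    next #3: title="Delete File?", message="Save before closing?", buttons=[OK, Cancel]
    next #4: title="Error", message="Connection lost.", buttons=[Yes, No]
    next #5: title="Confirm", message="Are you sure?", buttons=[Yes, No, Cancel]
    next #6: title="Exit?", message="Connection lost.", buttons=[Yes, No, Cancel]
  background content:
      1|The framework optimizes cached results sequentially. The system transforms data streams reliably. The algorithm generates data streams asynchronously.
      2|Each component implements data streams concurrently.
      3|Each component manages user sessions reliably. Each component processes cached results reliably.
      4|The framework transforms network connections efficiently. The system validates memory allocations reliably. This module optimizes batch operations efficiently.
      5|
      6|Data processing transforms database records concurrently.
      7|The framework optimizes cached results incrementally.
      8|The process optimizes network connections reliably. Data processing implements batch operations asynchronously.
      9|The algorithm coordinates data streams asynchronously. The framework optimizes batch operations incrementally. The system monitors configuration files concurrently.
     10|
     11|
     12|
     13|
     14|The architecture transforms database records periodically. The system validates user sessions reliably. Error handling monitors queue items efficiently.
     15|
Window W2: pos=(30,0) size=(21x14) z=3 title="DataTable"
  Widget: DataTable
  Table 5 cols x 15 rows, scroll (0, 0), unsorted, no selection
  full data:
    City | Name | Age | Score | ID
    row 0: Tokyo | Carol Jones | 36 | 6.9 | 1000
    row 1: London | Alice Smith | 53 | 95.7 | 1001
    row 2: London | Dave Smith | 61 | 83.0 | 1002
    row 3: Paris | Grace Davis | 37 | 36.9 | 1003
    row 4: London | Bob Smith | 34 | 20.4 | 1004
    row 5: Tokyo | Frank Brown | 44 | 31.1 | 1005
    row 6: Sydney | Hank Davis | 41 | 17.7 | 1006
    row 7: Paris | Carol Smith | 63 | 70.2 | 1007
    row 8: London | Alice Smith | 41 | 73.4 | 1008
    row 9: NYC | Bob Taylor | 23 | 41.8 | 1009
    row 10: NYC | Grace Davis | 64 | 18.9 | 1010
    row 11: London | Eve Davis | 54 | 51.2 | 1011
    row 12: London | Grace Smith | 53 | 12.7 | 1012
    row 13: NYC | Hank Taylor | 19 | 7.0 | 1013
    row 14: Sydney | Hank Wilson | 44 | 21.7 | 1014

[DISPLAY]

─────────────────────┃City  │Name       │
he framework optimize┃──────┼───────────┼
ach component impleme┃Tokyo │Carol Jones│
ach component manages┃London│Alice Smith│
he framework transfor┃London│Dave Smith │
 ┌───────────────────┃Paris │Grace Davis│
a│           Warning ┃London│Bob Smith  │
h│     Save before cl┃Tokyo │Frank Brown│
h│ [Save]  Don't Save┃Sydney│Hank Davis │
h└───────────────────┃Paris │Carol Smith│
                     ┗━━━━━━━━━━━━━━━━━━━
                                  ┃      
                                  ┃━━━━━━
                                  ┃      
━━━━━━━━━━━━━━━━━━━━━━━━━━━━━━━━━━┛      


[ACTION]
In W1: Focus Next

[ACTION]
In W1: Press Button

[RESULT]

─────────────────────┃City  │Name       │
he framework optimize┃──────┼───────────┼
ach component impleme┃Tokyo │Carol Jones│
ach component manages┃London│Alice Smith│
he framework transfor┃London│Dave Smith │
                     ┃Paris │Grace Davis│
ata processing transf┃London│Bob Smith  │
he framework optimize┃Tokyo │Frank Brown│
he process optimizes ┃Sydney│Hank Davis │
he algorithm coordina┃Paris │Carol Smith│
                     ┗━━━━━━━━━━━━━━━━━━━
                                  ┃      
                                  ┃━━━━━━
                                  ┃      
━━━━━━━━━━━━━━━━━━━━━━━━━━━━━━━━━━┛      


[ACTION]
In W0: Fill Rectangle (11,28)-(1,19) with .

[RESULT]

─────────────────────┃City  │Name       │
he framework optimize┃──────┼───────────┼
ach component impleme┃Tokyo │Carol Jones│
ach component manages┃London│Alice Smith│
he framework transfor┃London│Dave Smith │
                     ┃Paris │Grace Davis│
ata processing transf┃London│Bob Smith  │
he framework optimize┃Tokyo │Frank Brown│
he process optimizes ┃Sydney│Hank Davis │
he algorithm coordina┃Paris │Carol Smith│
                     ┗━━━━━━━━━━━━━━━━━━━
                                  ┃ .....
                                  ┃━━━━━━
                                  ┃      
━━━━━━━━━━━━━━━━━━━━━━━━━━━━━━━━━━┛      


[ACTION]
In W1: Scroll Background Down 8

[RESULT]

─────────────────────┃City  │Name       │
he algorithm coordina┃──────┼───────────┼
                     ┃Tokyo │Carol Jones│
                     ┃London│Alice Smith│
                     ┃London│Dave Smith │
                     ┃Paris │Grace Davis│
he architecture trans┃London│Bob Smith  │
                     ┃Tokyo │Frank Brown│
                     ┃Sydney│Hank Davis │
                     ┃Paris │Carol Smith│
                     ┗━━━━━━━━━━━━━━━━━━━
                                  ┃ .....
                                  ┃━━━━━━
                                  ┃      
━━━━━━━━━━━━━━━━━━━━━━━━━━━━━━━━━━┛      


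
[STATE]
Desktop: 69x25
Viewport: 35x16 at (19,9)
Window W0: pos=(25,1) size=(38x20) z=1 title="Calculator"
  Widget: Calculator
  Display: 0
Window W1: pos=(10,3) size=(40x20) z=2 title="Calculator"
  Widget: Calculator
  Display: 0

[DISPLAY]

┼───┼───┤                     ┃    
│ 6 │ × │                     ┃    
┼───┼───┤                     ┃    
│ 3 │ - │                     ┃    
┼───┼───┤                     ┃    
│ = │ + │                     ┃    
┼───┼───┤                     ┃    
│ MR│ M+│                     ┃    
┴───┴───┘                     ┃    
                              ┃    
                              ┃    
                              ┃━━━━
                              ┃    
━━━━━━━━━━━━━━━━━━━━━━━━━━━━━━┛    
                                   
                                   


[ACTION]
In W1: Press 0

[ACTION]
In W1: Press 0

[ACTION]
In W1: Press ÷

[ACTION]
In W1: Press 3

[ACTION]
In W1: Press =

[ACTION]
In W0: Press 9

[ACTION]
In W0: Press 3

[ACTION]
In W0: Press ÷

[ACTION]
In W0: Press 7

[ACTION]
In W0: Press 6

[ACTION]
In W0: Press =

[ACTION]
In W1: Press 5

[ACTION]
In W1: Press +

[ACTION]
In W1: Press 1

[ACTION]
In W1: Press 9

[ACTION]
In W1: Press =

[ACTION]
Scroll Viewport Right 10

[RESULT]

                    ┃            ┃ 
                    ┃            ┃ 
                    ┃            ┃ 
                    ┃            ┃ 
                    ┃            ┃ 
                    ┃            ┃ 
                    ┃            ┃ 
                    ┃            ┃ 
                    ┃            ┃ 
                    ┃            ┃ 
                    ┃            ┃ 
                    ┃━━━━━━━━━━━━┛ 
                    ┃              
━━━━━━━━━━━━━━━━━━━━┛              
                                   
                                   


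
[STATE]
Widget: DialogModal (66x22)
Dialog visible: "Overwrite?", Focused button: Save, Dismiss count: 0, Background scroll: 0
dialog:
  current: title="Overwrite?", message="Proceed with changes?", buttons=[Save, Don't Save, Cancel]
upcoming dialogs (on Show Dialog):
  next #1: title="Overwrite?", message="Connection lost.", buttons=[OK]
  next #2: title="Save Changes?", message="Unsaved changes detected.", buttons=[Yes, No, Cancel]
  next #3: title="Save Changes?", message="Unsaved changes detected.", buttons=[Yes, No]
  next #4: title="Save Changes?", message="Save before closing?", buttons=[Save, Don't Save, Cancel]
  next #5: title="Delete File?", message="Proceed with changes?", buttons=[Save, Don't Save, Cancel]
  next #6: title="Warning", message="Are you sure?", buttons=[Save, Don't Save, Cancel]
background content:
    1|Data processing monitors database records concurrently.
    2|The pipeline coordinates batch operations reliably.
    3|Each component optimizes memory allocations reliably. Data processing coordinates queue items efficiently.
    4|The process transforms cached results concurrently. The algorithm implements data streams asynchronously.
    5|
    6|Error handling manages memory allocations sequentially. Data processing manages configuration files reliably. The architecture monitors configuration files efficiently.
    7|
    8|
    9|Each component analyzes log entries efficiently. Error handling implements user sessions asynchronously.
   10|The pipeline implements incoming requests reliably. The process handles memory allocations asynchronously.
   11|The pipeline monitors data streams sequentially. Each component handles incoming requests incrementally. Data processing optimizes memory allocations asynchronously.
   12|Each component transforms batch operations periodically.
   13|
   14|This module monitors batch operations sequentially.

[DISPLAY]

Data processing monitors database records concurrently.           
The pipeline coordinates batch operations reliably.               
Each component optimizes memory allocations reliably. Data process
The process transforms cached results concurrently. The algorithm 
                                                                  
Error handling manages memory allocations sequentially. Data proce
                                                                  
                                                                  
Each component an┌──────────────────────────────┐Error handling im
The pipeline impl│          Overwrite?          │y. The process ha
The pipeline moni│    Proceed with changes?     │Each component ha
Each component tr│ [Save]  Don't Save   Cancel  │ically.          
                 └──────────────────────────────┘                 
This module monitors batch operations sequentially.               
                                                                  
                                                                  
                                                                  
                                                                  
                                                                  
                                                                  
                                                                  
                                                                  


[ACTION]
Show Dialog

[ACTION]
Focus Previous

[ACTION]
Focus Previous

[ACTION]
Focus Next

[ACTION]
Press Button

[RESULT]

Data processing monitors database records concurrently.           
The pipeline coordinates batch operations reliably.               
Each component optimizes memory allocations reliably. Data process
The process transforms cached results concurrently. The algorithm 
                                                                  
Error handling manages memory allocations sequentially. Data proce
                                                                  
                                                                  
Each component analyzes log entries efficiently. Error handling im
The pipeline implements incoming requests reliably. The process ha
The pipeline monitors data streams sequentially. Each component ha
Each component transforms batch operations periodically.          
                                                                  
This module monitors batch operations sequentially.               
                                                                  
                                                                  
                                                                  
                                                                  
                                                                  
                                                                  
                                                                  
                                                                  


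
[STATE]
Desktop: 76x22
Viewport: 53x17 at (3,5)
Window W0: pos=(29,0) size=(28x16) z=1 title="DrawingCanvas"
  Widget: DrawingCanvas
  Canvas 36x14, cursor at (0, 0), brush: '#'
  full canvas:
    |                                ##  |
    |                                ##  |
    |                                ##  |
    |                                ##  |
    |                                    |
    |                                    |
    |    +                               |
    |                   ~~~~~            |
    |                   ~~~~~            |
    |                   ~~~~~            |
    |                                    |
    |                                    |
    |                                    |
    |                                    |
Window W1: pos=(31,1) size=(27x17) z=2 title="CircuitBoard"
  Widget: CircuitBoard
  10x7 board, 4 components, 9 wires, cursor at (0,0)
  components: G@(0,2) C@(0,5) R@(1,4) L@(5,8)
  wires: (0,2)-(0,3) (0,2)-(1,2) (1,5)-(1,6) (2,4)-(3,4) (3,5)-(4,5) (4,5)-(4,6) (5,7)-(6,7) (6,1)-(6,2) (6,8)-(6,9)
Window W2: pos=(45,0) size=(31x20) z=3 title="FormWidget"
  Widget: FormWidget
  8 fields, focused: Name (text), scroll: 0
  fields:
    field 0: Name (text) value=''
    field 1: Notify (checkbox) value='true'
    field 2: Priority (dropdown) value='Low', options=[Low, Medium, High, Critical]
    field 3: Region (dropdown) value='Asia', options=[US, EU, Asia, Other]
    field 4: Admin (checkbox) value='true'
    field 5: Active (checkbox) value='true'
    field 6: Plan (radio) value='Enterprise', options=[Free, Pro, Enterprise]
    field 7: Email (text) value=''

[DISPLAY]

                          ┃ ┃0  [.]      G┃  Priority
                          ┃ ┃            │┃  Region: 
                          ┃ ┃1           ·┃  Admin:  
                          ┃ ┃             ┃  Active: 
                          ┃ ┃2            ┃  Plan:   
                          ┃ ┃             ┃  Email:  
                          ┃ ┃3            ┃          
                          ┃ ┃             ┃          
                          ┃ ┃4            ┃          
                          ┃ ┃             ┃          
                          ┗━┃5            ┃          
                            ┃             ┃          
                            ┗━━━━━━━━━━━━━┃          
                                          ┃          
                                          ┗━━━━━━━━━━
                                                     
                                                     


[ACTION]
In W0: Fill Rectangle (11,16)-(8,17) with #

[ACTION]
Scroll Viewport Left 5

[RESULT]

                             ┃ ┃0  [.]      G┃  Prior
                             ┃ ┃            │┃  Regio
                             ┃ ┃1           ·┃  Admin
                             ┃ ┃             ┃  Activ
                             ┃ ┃2            ┃  Plan:
                             ┃ ┃             ┃  Email
                             ┃ ┃3            ┃       
                             ┃ ┃             ┃       
                             ┃ ┃4            ┃       
                             ┃ ┃             ┃       
                             ┗━┃5            ┃       
                               ┃             ┃       
                               ┗━━━━━━━━━━━━━┃       
                                             ┃       
                                             ┗━━━━━━━
                                                     
                                                     


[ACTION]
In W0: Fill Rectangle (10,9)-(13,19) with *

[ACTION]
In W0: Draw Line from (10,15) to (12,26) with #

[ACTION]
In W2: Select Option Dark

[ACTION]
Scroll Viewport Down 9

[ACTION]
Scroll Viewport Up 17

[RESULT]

                             ┏━━━━━━━━━━━━━━━┏━━━━━━━
                             ┃ ┏━━━━━━━━━━━━━┃ FormWi
                             ┠─┃ CircuitBoard┠───────
                             ┃+┠─────────────┃> Name:
                             ┃ ┃   0 1 2 3 4 ┃  Notif
                             ┃ ┃0  [.]      G┃  Prior
                             ┃ ┃            │┃  Regio
                             ┃ ┃1           ·┃  Admin
                             ┃ ┃             ┃  Activ
                             ┃ ┃2            ┃  Plan:
                             ┃ ┃             ┃  Email
                             ┃ ┃3            ┃       
                             ┃ ┃             ┃       
                             ┃ ┃4            ┃       
                             ┃ ┃             ┃       
                             ┗━┃5            ┃       
                               ┃             ┃       
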